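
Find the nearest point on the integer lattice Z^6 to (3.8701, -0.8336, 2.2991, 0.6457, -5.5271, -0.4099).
(4, -1, 2, 1, -6, 0)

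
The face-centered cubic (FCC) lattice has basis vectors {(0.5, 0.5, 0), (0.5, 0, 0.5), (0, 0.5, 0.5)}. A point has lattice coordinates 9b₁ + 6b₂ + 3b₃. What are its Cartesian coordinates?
(7.5, 6, 4.5)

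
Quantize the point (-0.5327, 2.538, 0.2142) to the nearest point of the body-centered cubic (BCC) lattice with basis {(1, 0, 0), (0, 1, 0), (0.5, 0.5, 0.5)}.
(-0.5, 2.5, 0.5)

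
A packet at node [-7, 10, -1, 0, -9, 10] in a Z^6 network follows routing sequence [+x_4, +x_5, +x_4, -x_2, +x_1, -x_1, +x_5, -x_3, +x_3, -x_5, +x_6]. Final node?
(-7, 9, -1, 2, -8, 11)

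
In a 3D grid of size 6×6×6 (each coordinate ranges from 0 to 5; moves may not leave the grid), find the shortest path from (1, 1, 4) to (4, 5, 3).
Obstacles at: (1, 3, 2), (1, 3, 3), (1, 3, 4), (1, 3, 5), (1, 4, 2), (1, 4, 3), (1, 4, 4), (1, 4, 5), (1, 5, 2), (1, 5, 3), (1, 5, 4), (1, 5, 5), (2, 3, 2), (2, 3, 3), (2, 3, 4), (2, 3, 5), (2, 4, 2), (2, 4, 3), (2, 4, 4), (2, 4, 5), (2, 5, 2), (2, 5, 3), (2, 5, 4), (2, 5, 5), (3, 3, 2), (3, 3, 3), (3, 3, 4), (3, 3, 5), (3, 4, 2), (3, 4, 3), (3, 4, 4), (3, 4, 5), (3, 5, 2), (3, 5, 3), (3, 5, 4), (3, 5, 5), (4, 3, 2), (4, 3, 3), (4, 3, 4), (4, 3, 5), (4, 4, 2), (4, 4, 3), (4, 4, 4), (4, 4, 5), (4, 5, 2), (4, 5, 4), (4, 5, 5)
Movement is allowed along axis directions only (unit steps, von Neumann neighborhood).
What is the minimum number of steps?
10
(one shortest path: (1, 1, 4) → (2, 1, 4) → (3, 1, 4) → (4, 1, 4) → (5, 1, 4) → (5, 2, 4) → (5, 3, 4) → (5, 4, 4) → (5, 5, 4) → (5, 5, 3) → (4, 5, 3))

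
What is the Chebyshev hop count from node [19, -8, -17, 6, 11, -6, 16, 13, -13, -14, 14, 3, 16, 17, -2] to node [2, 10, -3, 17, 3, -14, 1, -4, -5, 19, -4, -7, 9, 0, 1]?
33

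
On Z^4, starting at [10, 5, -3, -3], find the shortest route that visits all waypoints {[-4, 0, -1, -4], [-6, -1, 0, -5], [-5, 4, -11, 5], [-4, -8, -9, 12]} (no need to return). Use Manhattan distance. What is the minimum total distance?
76
(one optimal route: (10, 5, -3, -3) → (-4, 0, -1, -4) → (-6, -1, 0, -5) → (-5, 4, -11, 5) → (-4, -8, -9, 12))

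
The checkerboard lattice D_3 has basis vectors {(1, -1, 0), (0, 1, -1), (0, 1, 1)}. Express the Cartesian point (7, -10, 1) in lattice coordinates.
7b₁ - 2b₂ - b₃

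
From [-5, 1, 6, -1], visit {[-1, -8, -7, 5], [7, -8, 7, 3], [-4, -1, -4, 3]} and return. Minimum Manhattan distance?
82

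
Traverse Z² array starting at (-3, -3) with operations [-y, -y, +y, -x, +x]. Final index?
(-3, -4)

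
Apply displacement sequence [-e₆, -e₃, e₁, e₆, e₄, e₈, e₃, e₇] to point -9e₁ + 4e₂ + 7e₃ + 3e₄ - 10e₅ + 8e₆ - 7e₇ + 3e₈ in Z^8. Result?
(-8, 4, 7, 4, -10, 8, -6, 4)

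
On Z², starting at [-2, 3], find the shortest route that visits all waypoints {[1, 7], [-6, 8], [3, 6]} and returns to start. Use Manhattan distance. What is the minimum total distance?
28
(one optimal route: (-2, 3) → (-6, 8) → (1, 7) → (3, 6) → (-2, 3))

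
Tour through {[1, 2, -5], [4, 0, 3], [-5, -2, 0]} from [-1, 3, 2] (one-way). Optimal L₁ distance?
37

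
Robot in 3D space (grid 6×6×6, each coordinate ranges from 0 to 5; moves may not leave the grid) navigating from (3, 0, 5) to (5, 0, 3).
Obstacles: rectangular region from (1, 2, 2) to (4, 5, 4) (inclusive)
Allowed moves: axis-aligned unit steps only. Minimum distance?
4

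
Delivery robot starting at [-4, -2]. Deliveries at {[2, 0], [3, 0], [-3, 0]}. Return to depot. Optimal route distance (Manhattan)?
18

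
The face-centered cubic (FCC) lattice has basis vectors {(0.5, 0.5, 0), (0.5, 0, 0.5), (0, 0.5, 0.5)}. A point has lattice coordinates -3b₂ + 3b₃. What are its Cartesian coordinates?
(-1.5, 1.5, 0)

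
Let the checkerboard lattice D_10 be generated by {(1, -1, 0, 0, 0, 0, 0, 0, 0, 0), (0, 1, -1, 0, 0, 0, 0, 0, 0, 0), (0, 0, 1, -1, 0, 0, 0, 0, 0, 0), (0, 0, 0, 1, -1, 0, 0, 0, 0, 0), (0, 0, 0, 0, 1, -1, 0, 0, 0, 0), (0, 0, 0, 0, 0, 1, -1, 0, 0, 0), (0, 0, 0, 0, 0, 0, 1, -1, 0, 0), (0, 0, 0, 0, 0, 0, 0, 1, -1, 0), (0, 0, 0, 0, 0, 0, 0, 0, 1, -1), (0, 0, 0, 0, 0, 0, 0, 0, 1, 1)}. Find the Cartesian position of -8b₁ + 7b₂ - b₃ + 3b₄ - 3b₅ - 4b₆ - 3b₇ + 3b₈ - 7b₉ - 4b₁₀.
(-8, 15, -8, 4, -6, -1, 1, 6, -14, 3)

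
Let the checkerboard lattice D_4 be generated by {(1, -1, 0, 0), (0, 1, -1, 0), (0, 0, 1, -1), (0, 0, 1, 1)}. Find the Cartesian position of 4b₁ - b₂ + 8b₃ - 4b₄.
(4, -5, 5, -12)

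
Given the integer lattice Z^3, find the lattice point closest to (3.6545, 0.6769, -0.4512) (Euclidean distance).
(4, 1, 0)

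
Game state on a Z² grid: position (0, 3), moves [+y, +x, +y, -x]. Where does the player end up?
(0, 5)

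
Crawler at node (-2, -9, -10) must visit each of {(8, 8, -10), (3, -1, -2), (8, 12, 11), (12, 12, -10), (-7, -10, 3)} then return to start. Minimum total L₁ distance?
134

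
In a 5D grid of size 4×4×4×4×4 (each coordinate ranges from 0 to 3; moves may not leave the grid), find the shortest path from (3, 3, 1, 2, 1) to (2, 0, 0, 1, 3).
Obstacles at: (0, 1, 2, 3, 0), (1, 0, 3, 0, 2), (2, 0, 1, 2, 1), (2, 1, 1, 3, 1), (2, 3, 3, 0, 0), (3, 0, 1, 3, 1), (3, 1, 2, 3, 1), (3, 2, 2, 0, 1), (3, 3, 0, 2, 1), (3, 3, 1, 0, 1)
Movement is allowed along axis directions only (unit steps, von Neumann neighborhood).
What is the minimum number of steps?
8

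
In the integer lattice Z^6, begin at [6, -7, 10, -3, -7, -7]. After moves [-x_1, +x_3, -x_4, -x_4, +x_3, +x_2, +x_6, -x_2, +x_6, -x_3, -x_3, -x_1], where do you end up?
(4, -7, 10, -5, -7, -5)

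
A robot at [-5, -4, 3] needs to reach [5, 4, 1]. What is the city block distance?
20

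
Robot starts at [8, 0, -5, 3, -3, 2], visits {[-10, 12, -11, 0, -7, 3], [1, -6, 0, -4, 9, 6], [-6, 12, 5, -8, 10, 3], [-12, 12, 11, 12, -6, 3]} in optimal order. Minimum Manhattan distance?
161
(one optimal route: (8, 0, -5, 3, -3, 2) → (1, -6, 0, -4, 9, 6) → (-6, 12, 5, -8, 10, 3) → (-10, 12, -11, 0, -7, 3) → (-12, 12, 11, 12, -6, 3))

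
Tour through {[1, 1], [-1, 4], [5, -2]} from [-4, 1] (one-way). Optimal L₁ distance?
18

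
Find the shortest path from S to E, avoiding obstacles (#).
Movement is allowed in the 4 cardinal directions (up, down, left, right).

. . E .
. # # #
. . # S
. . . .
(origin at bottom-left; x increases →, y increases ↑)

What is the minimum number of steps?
9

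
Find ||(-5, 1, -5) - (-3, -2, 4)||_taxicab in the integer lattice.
14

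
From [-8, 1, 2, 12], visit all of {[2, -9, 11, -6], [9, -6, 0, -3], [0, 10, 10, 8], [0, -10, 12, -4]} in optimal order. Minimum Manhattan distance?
93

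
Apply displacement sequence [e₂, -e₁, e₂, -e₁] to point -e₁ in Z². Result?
(-3, 2)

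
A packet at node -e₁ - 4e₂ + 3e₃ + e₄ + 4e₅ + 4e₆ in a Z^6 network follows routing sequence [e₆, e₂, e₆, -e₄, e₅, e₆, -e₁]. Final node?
(-2, -3, 3, 0, 5, 7)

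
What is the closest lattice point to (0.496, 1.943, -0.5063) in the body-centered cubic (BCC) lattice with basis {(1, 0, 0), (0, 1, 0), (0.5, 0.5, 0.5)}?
(0.5, 1.5, -0.5)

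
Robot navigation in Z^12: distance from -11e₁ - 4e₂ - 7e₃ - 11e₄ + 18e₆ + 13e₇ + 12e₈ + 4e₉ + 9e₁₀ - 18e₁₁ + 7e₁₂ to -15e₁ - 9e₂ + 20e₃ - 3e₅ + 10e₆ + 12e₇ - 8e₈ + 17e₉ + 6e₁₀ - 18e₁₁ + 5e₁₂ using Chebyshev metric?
27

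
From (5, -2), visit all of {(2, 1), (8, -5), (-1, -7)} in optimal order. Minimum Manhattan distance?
28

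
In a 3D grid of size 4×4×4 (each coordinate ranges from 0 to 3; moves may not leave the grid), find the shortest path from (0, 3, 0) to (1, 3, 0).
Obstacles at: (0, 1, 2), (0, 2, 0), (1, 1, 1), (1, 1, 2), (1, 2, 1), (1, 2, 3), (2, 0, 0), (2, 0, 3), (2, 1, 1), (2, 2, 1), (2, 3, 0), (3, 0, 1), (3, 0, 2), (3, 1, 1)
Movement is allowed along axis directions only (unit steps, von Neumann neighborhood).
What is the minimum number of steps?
1
(one shortest path: (0, 3, 0) → (1, 3, 0))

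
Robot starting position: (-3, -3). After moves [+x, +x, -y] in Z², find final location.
(-1, -4)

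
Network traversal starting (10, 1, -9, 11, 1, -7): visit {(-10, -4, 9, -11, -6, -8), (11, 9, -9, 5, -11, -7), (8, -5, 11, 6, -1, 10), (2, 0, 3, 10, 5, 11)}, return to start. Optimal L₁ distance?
236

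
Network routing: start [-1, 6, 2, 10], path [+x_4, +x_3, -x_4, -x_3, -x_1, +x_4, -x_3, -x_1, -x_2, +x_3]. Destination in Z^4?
(-3, 5, 2, 11)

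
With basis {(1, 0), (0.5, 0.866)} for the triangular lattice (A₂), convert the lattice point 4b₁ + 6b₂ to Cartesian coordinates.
(7, 5.196)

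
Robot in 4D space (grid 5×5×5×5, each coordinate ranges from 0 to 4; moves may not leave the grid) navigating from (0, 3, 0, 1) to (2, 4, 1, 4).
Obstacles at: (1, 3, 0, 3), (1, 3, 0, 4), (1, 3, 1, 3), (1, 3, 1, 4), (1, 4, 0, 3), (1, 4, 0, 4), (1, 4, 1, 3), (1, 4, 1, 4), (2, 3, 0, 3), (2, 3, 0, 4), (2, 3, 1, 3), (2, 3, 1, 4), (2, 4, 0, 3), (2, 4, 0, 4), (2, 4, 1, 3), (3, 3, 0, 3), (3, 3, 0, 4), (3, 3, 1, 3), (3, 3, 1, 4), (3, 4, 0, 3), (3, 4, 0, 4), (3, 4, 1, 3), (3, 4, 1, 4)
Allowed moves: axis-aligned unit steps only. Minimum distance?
9
(one shortest path: (0, 3, 0, 1) → (1, 3, 0, 1) → (2, 3, 0, 1) → (2, 4, 0, 1) → (2, 4, 1, 1) → (2, 4, 2, 1) → (2, 4, 2, 2) → (2, 4, 2, 3) → (2, 4, 2, 4) → (2, 4, 1, 4))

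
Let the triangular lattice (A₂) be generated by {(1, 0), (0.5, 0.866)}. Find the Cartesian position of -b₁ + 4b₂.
(1, 3.464)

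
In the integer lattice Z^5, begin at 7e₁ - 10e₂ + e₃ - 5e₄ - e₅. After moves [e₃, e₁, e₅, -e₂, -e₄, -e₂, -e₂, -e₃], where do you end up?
(8, -13, 1, -6, 0)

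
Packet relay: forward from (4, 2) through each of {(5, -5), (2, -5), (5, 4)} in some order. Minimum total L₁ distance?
15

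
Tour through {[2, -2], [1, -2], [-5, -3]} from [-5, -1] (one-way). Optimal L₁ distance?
10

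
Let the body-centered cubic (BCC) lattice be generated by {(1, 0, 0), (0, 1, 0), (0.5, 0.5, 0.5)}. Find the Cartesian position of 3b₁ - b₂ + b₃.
(3.5, -0.5, 0.5)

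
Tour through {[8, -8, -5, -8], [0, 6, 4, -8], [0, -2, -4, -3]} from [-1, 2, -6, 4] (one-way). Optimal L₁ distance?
65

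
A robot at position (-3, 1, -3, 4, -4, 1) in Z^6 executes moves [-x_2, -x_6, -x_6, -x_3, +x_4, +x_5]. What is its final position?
(-3, 0, -4, 5, -3, -1)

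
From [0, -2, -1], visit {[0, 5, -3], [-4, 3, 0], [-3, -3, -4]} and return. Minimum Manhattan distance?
36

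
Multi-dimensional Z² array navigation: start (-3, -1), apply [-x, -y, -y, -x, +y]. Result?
(-5, -2)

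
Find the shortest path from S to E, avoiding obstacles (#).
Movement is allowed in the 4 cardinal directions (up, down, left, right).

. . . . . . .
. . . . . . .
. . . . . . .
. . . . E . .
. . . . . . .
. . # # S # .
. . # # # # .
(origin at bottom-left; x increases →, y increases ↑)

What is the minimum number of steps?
2
(one shortest path: (4, 1) → (4, 2) → (4, 3))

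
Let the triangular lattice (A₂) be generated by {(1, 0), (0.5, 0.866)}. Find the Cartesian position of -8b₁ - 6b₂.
(-11, -5.196)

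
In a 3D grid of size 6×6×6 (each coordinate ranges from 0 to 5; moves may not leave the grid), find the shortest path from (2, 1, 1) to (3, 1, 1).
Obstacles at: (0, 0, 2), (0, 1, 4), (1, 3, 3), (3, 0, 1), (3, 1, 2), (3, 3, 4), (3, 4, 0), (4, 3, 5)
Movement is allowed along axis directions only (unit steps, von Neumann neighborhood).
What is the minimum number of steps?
1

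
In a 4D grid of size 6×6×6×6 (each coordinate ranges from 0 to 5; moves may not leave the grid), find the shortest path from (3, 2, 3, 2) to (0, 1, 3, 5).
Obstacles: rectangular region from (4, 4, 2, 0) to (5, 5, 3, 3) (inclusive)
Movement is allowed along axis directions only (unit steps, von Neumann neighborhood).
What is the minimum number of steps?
7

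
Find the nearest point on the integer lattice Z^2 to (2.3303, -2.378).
(2, -2)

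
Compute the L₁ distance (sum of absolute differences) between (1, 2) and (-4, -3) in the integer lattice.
10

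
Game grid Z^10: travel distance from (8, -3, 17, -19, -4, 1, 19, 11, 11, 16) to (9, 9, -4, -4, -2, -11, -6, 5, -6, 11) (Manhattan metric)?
116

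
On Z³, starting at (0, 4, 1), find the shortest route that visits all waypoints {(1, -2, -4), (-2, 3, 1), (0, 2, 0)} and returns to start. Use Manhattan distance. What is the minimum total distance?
28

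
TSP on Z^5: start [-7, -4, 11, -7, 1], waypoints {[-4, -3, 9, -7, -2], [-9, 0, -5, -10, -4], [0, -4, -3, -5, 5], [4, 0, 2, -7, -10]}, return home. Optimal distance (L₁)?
120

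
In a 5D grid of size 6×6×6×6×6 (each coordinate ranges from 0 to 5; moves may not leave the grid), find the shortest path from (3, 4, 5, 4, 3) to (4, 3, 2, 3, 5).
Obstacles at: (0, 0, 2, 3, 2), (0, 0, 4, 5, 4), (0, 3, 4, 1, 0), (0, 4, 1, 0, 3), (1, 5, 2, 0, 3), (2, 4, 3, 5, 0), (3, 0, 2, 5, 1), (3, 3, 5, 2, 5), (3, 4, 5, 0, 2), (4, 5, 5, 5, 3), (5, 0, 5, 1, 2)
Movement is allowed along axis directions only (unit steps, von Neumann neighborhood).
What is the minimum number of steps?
8
(one shortest path: (3, 4, 5, 4, 3) → (4, 4, 5, 4, 3) → (4, 3, 5, 4, 3) → (4, 3, 4, 4, 3) → (4, 3, 3, 4, 3) → (4, 3, 2, 4, 3) → (4, 3, 2, 3, 3) → (4, 3, 2, 3, 4) → (4, 3, 2, 3, 5))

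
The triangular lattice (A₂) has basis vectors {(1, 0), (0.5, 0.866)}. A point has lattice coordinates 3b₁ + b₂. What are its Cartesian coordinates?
(3.5, 0.866)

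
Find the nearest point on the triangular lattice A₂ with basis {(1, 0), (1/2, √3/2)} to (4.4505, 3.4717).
(4, 3.464)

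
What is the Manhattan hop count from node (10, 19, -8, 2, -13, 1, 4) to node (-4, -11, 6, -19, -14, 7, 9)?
91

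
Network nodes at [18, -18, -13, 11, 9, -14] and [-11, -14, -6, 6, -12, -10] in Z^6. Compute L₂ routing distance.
37.2559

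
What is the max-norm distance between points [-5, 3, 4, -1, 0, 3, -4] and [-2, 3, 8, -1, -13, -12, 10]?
15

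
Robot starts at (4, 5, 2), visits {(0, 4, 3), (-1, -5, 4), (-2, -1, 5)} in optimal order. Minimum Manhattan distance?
21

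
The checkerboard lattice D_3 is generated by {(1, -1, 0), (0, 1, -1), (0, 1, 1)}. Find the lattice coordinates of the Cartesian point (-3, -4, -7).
-3b₁ - 7b₃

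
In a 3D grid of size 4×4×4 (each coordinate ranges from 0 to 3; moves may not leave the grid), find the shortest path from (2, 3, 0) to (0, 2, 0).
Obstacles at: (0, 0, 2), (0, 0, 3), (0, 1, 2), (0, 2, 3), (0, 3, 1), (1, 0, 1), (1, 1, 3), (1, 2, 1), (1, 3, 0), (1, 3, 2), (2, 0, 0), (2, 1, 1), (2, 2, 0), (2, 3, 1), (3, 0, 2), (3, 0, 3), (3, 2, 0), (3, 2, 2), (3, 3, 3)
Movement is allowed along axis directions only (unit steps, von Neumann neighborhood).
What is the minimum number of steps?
9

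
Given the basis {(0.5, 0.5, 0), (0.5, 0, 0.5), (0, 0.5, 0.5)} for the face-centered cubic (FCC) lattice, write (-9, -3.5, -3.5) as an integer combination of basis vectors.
-9b₁ - 9b₂ + 2b₃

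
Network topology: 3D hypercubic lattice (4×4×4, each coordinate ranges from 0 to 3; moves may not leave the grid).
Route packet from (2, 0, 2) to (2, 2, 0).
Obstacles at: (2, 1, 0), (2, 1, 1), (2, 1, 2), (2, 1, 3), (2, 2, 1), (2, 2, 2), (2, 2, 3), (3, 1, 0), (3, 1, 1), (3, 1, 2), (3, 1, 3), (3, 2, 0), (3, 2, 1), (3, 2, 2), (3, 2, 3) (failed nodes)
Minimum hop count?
6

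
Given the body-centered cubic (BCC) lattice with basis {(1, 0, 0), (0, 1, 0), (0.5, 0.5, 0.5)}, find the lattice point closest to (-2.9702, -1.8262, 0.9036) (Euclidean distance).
(-3, -2, 1)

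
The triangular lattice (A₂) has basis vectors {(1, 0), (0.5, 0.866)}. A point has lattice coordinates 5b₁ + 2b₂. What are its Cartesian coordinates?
(6, 1.732)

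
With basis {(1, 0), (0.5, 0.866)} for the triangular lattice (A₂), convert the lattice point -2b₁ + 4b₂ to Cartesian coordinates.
(0, 3.464)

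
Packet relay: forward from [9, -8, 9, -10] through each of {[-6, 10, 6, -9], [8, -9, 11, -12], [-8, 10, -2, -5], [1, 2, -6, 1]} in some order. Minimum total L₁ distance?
88
(one optimal route: (9, -8, 9, -10) → (8, -9, 11, -12) → (-6, 10, 6, -9) → (-8, 10, -2, -5) → (1, 2, -6, 1))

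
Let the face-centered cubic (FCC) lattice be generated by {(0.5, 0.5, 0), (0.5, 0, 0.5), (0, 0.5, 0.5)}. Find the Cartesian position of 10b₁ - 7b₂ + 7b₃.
(1.5, 8.5, 0)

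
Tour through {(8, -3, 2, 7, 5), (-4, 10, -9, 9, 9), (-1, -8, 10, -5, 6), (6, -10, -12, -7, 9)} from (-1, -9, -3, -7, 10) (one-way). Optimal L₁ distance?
131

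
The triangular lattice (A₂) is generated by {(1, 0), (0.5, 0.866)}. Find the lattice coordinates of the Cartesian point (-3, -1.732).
-2b₁ - 2b₂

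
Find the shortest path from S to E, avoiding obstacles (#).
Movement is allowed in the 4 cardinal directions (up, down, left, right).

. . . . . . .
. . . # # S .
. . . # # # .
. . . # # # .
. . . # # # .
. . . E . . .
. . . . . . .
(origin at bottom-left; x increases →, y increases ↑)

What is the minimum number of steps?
8
(one shortest path: (5, 5) → (6, 5) → (6, 4) → (6, 3) → (6, 2) → (6, 1) → (5, 1) → (4, 1) → (3, 1))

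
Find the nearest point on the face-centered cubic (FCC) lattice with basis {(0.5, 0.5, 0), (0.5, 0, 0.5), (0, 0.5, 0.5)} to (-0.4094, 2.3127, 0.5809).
(-0.5, 2, 0.5)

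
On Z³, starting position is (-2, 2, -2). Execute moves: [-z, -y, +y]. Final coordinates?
(-2, 2, -3)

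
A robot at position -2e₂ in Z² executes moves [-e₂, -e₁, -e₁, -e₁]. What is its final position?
(-3, -3)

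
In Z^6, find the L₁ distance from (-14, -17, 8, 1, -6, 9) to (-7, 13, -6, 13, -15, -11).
92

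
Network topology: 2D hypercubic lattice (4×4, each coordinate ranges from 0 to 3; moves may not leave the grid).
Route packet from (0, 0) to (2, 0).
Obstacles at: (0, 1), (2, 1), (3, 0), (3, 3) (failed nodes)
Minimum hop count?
2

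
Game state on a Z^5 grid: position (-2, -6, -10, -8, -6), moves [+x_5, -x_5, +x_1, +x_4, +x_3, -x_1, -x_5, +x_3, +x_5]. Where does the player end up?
(-2, -6, -8, -7, -6)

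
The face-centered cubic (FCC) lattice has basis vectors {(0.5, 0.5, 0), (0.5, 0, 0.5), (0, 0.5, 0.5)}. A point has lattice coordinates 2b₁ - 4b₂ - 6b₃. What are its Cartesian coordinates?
(-1, -2, -5)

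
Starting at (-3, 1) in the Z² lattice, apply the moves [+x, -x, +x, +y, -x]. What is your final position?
(-3, 2)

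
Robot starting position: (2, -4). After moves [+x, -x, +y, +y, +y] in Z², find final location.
(2, -1)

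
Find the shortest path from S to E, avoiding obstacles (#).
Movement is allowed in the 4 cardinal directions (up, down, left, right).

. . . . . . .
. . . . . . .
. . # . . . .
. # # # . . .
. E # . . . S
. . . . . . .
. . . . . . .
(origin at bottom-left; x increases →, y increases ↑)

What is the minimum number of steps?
7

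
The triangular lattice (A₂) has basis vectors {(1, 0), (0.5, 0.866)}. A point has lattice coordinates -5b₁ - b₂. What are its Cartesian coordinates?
(-5.5, -0.866)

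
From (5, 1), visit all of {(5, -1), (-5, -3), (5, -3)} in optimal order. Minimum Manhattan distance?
14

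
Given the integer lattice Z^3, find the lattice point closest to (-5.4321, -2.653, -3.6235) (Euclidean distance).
(-5, -3, -4)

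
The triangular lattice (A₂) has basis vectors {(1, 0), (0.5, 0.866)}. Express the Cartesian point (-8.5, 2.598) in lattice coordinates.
-10b₁ + 3b₂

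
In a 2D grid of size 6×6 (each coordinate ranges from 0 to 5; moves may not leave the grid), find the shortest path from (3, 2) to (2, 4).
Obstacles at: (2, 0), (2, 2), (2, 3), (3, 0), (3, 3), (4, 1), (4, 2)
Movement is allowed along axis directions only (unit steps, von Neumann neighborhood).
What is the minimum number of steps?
7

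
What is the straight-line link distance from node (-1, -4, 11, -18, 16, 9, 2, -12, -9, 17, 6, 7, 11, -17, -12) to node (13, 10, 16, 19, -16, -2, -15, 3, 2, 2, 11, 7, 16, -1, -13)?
64.0156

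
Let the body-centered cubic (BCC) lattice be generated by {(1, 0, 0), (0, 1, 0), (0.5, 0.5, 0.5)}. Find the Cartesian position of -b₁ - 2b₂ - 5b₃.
(-3.5, -4.5, -2.5)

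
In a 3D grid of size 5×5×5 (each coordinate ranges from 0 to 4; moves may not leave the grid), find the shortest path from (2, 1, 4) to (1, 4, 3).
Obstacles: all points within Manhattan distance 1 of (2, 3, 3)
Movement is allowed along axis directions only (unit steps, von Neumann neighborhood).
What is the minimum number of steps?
5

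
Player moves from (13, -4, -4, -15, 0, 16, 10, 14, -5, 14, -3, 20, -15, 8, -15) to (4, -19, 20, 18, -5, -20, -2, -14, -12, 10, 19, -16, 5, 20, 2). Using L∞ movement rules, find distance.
36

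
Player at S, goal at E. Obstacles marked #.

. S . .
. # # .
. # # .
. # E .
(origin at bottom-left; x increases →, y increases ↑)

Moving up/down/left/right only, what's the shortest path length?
6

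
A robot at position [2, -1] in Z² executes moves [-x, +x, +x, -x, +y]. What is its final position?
(2, 0)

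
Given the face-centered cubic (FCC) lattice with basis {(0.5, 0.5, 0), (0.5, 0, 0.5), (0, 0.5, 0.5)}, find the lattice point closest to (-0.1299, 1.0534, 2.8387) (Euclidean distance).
(0, 1, 3)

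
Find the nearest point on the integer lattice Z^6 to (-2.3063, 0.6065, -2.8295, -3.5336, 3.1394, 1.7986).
(-2, 1, -3, -4, 3, 2)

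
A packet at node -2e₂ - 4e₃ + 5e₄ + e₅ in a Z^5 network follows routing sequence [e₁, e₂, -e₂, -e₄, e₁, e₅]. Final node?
(2, -2, -4, 4, 2)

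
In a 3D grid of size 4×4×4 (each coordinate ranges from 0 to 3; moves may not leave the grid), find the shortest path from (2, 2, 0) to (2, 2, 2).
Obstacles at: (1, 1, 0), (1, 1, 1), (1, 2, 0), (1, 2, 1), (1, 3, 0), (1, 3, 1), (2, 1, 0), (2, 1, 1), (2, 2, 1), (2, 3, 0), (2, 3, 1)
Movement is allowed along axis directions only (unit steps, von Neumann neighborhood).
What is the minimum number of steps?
4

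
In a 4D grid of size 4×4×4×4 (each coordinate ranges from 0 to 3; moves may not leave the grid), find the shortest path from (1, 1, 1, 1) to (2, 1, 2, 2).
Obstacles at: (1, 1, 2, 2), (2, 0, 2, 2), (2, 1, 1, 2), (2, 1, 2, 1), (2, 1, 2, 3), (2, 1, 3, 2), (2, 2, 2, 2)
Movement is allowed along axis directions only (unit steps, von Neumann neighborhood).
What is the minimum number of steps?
5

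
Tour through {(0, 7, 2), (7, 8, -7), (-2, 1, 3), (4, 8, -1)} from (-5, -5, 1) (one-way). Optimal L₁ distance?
37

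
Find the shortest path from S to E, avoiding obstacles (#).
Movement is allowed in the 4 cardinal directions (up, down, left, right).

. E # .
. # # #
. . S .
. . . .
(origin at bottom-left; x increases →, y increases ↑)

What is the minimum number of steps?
5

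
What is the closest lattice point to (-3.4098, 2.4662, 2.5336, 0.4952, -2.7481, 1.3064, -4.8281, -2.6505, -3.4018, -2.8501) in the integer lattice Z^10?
(-3, 2, 3, 0, -3, 1, -5, -3, -3, -3)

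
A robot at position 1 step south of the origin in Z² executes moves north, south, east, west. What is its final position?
(0, -1)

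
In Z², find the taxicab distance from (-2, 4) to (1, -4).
11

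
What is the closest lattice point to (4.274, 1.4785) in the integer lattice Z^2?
(4, 1)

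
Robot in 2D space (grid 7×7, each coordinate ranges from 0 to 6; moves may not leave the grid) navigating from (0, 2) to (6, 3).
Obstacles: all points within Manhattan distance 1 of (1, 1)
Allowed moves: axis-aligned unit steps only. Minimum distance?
7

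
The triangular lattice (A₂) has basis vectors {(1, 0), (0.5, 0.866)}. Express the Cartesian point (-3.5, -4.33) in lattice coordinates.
-b₁ - 5b₂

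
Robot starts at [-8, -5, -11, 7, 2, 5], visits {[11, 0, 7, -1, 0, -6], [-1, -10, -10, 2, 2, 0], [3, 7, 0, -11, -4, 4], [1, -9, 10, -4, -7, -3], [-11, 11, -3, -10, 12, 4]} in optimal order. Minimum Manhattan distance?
183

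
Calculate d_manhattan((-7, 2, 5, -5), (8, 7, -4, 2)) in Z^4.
36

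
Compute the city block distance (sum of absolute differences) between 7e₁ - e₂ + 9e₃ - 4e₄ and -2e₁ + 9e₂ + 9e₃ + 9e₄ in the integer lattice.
32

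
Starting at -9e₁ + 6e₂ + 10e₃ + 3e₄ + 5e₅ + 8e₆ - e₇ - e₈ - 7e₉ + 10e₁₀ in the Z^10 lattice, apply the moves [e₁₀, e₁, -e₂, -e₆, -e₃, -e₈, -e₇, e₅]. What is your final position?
(-8, 5, 9, 3, 6, 7, -2, -2, -7, 11)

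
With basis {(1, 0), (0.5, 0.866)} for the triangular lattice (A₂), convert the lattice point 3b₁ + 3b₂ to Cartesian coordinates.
(4.5, 2.598)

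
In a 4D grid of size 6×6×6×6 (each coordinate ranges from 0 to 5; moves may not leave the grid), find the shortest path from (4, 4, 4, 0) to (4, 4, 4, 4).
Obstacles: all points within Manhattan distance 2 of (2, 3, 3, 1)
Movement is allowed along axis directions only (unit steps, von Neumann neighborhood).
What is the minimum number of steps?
4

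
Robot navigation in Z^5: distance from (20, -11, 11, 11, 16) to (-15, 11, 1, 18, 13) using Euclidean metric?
43.2088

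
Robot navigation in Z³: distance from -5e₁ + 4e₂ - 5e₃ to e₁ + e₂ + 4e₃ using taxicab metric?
18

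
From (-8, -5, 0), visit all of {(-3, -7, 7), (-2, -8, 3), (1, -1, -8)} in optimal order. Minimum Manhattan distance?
41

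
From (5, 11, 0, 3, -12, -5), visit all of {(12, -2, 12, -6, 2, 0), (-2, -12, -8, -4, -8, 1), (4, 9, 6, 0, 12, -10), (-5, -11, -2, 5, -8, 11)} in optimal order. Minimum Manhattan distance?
178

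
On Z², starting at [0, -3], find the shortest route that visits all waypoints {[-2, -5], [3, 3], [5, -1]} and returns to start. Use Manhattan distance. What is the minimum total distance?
30
(one optimal route: (0, -3) → (-2, -5) → (3, 3) → (5, -1) → (0, -3))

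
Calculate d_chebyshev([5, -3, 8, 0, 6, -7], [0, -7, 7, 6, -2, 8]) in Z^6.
15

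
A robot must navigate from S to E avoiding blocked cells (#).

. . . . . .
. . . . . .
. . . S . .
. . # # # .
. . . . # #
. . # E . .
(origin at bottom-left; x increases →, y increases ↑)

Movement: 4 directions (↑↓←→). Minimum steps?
7
(one shortest path: (3, 3) → (2, 3) → (1, 3) → (1, 2) → (1, 1) → (2, 1) → (3, 1) → (3, 0))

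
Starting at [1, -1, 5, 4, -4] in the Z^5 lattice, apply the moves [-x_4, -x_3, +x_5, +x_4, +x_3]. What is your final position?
(1, -1, 5, 4, -3)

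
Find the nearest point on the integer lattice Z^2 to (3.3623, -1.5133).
(3, -2)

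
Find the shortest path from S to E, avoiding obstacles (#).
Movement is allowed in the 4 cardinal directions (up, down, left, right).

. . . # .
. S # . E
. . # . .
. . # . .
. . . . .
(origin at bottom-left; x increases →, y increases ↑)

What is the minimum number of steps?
9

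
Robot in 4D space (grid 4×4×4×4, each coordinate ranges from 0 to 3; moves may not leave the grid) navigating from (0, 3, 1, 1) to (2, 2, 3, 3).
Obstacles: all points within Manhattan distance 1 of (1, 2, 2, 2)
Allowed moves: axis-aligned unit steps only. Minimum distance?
7
(one shortest path: (0, 3, 1, 1) → (1, 3, 1, 1) → (2, 3, 1, 1) → (2, 2, 1, 1) → (2, 2, 2, 1) → (2, 2, 3, 1) → (2, 2, 3, 2) → (2, 2, 3, 3))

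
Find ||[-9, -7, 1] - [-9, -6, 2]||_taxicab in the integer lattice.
2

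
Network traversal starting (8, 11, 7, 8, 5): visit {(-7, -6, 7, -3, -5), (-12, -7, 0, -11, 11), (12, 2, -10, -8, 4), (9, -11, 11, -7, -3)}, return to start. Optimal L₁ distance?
218
(one optimal route: (8, 11, 7, 8, 5) → (12, 2, -10, -8, 4) → (-12, -7, 0, -11, 11) → (-7, -6, 7, -3, -5) → (9, -11, 11, -7, -3) → (8, 11, 7, 8, 5))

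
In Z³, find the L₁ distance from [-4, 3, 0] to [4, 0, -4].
15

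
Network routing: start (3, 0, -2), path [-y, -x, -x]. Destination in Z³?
(1, -1, -2)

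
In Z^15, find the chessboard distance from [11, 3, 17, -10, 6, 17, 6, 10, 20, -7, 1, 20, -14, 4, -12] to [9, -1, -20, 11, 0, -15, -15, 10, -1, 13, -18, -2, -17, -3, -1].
37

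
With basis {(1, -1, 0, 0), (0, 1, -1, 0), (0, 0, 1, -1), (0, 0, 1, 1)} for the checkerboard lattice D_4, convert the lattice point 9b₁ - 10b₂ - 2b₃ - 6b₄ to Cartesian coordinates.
(9, -19, 2, -4)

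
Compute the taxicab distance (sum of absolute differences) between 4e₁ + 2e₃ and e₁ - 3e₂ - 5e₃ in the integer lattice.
13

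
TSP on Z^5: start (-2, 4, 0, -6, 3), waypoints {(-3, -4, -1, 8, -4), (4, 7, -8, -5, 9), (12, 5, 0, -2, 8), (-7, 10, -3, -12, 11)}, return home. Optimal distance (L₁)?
156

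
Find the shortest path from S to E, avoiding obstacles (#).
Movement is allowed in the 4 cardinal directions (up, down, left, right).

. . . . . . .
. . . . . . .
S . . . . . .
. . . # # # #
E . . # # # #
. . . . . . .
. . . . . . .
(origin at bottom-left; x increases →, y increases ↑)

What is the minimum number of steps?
2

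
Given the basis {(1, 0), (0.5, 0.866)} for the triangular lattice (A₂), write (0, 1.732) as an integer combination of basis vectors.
-b₁ + 2b₂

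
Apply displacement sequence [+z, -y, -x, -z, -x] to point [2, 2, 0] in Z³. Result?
(0, 1, 0)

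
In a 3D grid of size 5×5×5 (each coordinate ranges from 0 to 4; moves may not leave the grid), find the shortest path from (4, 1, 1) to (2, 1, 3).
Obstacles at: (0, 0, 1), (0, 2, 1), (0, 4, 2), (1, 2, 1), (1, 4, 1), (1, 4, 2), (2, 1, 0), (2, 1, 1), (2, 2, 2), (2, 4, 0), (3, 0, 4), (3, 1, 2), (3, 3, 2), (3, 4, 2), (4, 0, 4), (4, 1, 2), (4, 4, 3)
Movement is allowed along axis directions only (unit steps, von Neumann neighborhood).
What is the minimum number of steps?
6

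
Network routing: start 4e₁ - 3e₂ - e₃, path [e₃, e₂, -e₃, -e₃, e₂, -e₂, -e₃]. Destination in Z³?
(4, -2, -3)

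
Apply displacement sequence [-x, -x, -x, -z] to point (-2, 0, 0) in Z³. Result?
(-5, 0, -1)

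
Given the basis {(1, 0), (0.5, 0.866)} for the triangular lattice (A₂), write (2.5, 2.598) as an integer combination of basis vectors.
b₁ + 3b₂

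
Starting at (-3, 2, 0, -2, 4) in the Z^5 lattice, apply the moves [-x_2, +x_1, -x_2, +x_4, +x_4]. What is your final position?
(-2, 0, 0, 0, 4)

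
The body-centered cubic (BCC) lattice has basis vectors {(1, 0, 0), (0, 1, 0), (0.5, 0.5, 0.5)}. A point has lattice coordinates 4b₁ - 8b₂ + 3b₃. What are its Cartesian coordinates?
(5.5, -6.5, 1.5)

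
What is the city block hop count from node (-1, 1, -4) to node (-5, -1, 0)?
10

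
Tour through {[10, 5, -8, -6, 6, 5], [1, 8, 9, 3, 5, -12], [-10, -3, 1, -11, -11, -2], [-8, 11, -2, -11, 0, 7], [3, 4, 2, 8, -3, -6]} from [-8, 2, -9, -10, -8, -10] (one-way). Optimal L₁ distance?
195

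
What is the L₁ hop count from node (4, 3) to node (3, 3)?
1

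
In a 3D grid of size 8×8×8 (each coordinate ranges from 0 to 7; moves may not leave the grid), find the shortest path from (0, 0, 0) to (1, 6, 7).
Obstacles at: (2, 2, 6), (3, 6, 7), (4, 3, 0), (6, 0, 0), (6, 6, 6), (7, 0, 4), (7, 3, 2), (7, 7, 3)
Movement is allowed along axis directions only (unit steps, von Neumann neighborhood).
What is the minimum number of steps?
14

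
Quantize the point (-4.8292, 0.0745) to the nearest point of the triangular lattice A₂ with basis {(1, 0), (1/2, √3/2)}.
(-5, 0)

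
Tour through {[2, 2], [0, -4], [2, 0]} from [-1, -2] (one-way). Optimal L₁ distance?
11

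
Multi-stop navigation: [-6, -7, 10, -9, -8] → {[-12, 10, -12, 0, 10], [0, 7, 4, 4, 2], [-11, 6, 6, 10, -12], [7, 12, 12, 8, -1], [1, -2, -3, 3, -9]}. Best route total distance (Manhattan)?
190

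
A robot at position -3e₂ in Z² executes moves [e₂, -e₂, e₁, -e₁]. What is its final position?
(0, -3)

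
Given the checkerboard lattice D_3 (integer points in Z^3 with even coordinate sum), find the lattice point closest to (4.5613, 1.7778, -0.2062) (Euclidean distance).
(4, 2, 0)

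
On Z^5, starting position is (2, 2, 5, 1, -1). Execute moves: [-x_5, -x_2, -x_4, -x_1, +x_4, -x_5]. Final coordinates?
(1, 1, 5, 1, -3)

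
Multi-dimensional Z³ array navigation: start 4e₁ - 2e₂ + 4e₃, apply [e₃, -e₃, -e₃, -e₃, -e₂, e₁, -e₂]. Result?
(5, -4, 2)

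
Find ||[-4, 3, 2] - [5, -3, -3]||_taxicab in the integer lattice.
20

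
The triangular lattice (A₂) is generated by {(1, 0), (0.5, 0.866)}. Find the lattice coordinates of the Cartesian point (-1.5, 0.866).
-2b₁ + b₂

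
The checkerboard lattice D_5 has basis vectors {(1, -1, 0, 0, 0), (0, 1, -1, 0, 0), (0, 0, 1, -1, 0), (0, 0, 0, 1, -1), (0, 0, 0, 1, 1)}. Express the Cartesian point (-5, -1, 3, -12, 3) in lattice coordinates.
-5b₁ - 6b₂ - 3b₃ - 9b₄ - 6b₅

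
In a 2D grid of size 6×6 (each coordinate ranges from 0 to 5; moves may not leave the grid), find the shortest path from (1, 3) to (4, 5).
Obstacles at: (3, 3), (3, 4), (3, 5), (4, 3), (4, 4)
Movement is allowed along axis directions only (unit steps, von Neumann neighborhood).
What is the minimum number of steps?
9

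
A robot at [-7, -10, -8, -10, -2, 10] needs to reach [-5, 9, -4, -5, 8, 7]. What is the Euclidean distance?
22.6936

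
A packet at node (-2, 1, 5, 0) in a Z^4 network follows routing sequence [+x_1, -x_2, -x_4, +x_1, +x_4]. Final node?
(0, 0, 5, 0)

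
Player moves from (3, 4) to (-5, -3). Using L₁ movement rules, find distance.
15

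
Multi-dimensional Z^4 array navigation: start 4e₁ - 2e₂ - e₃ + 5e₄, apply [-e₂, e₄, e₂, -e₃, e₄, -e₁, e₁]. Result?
(4, -2, -2, 7)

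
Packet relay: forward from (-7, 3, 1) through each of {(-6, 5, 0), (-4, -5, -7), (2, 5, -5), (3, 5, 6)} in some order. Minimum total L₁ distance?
49
(one optimal route: (-7, 3, 1) → (-6, 5, 0) → (3, 5, 6) → (2, 5, -5) → (-4, -5, -7))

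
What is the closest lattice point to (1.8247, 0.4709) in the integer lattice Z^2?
(2, 0)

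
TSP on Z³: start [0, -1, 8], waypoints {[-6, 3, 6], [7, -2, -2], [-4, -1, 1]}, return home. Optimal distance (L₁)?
56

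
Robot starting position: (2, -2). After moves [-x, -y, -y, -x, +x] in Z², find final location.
(1, -4)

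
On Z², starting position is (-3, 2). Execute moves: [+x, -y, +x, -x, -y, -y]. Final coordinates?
(-2, -1)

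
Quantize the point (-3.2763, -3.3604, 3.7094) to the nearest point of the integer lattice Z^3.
(-3, -3, 4)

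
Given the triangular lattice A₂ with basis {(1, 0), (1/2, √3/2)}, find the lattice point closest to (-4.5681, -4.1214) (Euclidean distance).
(-4.5, -4.33)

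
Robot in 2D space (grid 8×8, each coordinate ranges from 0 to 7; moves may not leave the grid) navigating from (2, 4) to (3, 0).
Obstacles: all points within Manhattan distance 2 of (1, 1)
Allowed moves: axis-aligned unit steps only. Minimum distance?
7
(one shortest path: (2, 4) → (3, 4) → (4, 4) → (4, 3) → (4, 2) → (4, 1) → (4, 0) → (3, 0))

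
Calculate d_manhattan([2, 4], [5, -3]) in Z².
10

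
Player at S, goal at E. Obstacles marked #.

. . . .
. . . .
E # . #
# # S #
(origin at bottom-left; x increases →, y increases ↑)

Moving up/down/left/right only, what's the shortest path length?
5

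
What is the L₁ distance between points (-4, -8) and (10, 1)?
23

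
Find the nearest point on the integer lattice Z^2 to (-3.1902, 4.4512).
(-3, 4)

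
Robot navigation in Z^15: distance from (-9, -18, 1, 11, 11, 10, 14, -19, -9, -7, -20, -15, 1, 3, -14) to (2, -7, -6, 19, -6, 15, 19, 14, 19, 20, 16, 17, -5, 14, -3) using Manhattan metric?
248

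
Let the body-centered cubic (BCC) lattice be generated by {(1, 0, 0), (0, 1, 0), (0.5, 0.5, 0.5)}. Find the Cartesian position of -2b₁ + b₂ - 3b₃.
(-3.5, -0.5, -1.5)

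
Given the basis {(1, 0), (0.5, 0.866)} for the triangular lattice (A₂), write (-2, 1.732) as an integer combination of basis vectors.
-3b₁ + 2b₂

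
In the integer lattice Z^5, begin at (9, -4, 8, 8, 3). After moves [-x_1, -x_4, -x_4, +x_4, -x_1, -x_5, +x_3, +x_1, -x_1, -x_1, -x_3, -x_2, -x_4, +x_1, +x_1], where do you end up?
(8, -5, 8, 6, 2)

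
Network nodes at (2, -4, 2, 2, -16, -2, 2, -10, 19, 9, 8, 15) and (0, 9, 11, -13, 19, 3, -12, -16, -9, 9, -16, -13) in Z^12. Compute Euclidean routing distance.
64.0703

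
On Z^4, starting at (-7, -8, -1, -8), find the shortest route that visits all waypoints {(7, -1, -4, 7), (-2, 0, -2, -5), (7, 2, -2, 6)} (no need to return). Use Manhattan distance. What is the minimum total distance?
45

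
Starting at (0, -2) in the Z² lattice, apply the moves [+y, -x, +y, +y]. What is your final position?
(-1, 1)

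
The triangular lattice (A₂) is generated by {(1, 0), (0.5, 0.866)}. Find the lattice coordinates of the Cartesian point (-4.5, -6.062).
-b₁ - 7b₂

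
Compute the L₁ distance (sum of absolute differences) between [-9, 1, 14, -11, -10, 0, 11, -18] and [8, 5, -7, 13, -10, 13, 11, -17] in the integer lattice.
80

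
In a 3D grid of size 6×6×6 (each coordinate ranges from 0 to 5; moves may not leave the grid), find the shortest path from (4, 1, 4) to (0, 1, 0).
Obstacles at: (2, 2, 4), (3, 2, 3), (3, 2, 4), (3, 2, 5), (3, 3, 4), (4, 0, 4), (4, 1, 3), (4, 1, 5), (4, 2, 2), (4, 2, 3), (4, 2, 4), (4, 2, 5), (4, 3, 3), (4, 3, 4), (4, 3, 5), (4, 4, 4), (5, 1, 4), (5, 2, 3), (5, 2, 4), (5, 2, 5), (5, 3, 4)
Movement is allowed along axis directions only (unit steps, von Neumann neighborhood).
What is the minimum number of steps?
8
(one shortest path: (4, 1, 4) → (3, 1, 4) → (2, 1, 4) → (1, 1, 4) → (0, 1, 4) → (0, 1, 3) → (0, 1, 2) → (0, 1, 1) → (0, 1, 0))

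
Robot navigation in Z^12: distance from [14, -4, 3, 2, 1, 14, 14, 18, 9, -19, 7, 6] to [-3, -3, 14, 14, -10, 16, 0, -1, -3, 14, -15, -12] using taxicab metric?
172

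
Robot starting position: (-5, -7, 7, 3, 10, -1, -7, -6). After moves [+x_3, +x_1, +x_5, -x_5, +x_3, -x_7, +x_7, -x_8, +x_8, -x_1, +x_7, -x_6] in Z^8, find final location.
(-5, -7, 9, 3, 10, -2, -6, -6)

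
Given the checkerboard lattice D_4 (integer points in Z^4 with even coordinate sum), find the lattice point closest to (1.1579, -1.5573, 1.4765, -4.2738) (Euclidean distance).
(1, -2, 1, -4)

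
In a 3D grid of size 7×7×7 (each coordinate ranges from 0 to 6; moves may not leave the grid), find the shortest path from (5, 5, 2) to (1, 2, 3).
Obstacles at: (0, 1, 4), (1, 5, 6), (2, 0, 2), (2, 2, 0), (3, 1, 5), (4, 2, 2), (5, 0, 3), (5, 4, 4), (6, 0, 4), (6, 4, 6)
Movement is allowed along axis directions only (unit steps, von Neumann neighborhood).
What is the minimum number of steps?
8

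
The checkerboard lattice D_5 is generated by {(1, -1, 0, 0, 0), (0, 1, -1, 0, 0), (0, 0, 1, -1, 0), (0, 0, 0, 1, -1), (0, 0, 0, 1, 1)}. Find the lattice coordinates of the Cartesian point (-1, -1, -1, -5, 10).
-b₁ - 2b₂ - 3b₃ - 9b₄ + b₅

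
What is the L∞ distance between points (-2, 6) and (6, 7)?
8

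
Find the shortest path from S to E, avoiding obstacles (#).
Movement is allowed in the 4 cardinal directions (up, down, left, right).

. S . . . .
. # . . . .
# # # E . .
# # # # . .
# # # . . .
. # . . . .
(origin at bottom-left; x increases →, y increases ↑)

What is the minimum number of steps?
4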